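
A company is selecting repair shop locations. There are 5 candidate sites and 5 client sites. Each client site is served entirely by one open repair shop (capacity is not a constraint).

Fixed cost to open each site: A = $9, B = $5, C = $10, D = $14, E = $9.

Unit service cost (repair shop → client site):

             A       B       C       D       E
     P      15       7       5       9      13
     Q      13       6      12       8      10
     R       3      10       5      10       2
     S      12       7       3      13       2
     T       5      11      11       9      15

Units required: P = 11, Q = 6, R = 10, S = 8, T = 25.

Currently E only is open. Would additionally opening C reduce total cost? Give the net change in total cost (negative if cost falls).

Current service cost with {E}: 614.
Adding C: each client site re-picks its cheapest; new service cost 426, saving 188.
Extra fixed cost: 10. Net change = 10 − 188 = -178.
(Totals: 623 → 445.)

Yes — net change −178 (cost falls by 178).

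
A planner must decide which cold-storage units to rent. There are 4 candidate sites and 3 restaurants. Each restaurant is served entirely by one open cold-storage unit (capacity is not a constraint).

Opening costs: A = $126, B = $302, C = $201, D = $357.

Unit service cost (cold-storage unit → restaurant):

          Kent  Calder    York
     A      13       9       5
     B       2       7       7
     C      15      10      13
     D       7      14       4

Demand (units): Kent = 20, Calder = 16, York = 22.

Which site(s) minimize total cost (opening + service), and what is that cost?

Open B only; minimum total cost 608.

For any fixed open set, each restaurant goes to its cheapest open site; total = fixed + service.
{B}: Kent→B 2·20=40, Calder→B 7·16=112, York→B 7·22=154. Service 306; fixed 302; total 608.
{A}: service 514 + fixed 126 = 640
{A, B}: service 262 + fixed 428 = 690
{A, B, C, D}: service 240 + fixed 986 = 1226
No other subset beats 608.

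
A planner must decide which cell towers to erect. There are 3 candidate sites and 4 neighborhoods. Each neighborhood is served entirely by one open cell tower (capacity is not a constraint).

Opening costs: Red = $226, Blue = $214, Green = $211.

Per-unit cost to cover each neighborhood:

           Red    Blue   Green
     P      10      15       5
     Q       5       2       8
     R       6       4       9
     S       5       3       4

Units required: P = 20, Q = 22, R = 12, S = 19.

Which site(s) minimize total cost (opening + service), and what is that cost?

For any fixed open set, each neighborhood goes to its cheapest open site; total = fixed + service.
{Blue}: P→Blue 15·20=300, Q→Blue 2·22=44, R→Blue 4·12=48, S→Blue 3·19=57. Service 449; fixed 214; total 663.
{Green}: service 460 + fixed 211 = 671
{Blue, Green}: service 249 + fixed 425 = 674
{Red, Blue, Green}: service 249 + fixed 651 = 900
No other subset beats 663.

Open Blue only; minimum total cost 663.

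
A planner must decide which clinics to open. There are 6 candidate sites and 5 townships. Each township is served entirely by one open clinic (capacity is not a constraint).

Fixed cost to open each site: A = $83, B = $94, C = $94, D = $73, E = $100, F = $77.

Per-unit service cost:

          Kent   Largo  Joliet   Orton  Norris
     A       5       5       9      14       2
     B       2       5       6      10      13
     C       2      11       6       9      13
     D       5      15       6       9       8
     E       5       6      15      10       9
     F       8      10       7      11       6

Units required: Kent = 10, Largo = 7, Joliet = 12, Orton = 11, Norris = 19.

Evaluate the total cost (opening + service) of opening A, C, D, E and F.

Total cost: 691

Each township is assigned to its cheapest site among the open ones.
{A, C, D, E, F}: Kent→C 2·10=20, Largo→A 5·7=35, Joliet→C 6·12=72, Orton→C 9·11=99, Norris→A 2·19=38. Service 264; fixed 427; total 691.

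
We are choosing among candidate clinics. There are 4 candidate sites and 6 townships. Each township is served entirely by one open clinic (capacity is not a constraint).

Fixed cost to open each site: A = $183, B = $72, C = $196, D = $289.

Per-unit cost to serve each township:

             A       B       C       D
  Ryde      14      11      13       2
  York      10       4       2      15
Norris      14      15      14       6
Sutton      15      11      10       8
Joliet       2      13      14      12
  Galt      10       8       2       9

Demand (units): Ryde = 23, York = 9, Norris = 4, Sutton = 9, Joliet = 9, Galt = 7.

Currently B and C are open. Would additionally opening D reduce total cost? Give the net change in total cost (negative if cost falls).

Current service cost with {B, C}: 548.
Adding D: each township re-picks its cheapest; new service cost 282, saving 266.
Extra fixed cost: 289. Net change = 289 − 266 = 23.
(Totals: 816 → 839.)

No — net change +23 (cost rises by 23).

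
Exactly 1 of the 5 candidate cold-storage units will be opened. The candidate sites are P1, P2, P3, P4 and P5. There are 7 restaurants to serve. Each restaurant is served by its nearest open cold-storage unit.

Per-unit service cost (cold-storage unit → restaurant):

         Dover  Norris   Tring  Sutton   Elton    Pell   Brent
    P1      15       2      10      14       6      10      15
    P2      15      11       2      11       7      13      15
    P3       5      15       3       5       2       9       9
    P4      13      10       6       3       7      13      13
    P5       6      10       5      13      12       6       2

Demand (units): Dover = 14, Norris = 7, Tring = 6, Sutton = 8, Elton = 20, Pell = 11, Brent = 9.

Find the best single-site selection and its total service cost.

With exactly 1 open, each restaurant uses its cheapest among the chosen.
{P3}: Dover→P3 5·14=70, Norris→P3 15·7=105, Tring→P3 3·6=18, Sutton→P3 5·8=40, Elton→P3 2·20=40, Pell→P3 9·11=99, Brent→P3 9·9=81. Service cost 453.
{P5}: service cost 612
{P4}: service cost 712
Among all 5 size-1 choices, {P3} is lowest.

Choose P3 only; total service cost 453.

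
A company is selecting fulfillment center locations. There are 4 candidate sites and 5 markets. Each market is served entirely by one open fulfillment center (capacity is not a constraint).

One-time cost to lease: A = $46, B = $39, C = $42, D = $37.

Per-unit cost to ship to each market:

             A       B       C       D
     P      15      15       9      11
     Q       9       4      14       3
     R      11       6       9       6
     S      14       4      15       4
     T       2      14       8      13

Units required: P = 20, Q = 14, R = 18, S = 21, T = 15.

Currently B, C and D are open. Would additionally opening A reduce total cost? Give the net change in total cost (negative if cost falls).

Yes — net change −44 (cost falls by 44).

Current service cost with {B, C, D}: 534.
Adding A: each market re-picks its cheapest; new service cost 444, saving 90.
Extra fixed cost: 46. Net change = 46 − 90 = -44.
(Totals: 652 → 608.)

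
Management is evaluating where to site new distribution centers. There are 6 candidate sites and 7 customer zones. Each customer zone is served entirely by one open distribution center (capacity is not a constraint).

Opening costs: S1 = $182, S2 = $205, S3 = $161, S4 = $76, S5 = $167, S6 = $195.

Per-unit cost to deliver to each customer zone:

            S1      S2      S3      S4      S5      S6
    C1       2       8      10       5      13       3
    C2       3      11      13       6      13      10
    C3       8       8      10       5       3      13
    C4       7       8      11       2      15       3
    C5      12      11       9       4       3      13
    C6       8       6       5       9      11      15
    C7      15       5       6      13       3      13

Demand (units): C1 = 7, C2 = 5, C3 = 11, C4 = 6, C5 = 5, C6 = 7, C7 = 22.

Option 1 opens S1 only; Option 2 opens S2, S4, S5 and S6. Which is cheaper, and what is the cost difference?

Option 1: {S1}: C1→S1 2·7=14, C2→S1 3·5=15, C3→S1 8·11=88, C4→S1 7·6=42, C5→S1 12·5=60, C6→S1 8·7=56, C7→S1 15·22=330. Service 605; fixed 182; total 787.
Option 2: {S2, S4, S5, S6}: C1→S6 3·7=21, C2→S4 6·5=30, C3→S5 3·11=33, C4→S4 2·6=12, C5→S5 3·5=15, C6→S2 6·7=42, C7→S5 3·22=66. Service 219; fixed 643; total 862.
Difference: |787 − 862| = 75.

Option 1 is cheaper by 75.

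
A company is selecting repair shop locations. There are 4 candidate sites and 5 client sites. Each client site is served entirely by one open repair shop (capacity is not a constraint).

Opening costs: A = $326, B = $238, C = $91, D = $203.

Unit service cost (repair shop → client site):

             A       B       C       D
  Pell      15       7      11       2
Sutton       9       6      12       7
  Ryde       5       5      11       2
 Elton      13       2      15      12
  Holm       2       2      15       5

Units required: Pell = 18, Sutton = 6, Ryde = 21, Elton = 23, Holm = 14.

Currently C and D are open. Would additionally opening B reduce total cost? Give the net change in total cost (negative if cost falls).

Current service cost with {C, D}: 466.
Adding B: each client site re-picks its cheapest; new service cost 188, saving 278.
Extra fixed cost: 238. Net change = 238 − 278 = -40.
(Totals: 760 → 720.)

Yes — net change −40 (cost falls by 40).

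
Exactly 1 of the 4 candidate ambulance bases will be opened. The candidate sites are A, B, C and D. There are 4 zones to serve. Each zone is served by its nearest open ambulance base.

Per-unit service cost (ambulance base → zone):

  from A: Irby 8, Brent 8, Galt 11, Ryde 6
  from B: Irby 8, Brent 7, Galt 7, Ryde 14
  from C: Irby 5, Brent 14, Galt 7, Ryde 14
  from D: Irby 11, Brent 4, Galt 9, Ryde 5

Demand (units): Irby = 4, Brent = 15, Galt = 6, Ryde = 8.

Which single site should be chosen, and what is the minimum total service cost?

With exactly 1 open, each zone uses its cheapest among the chosen.
{D}: Irby→D 11·4=44, Brent→D 4·15=60, Galt→D 9·6=54, Ryde→D 5·8=40. Service cost 198.
{A}: service cost 266
{B}: service cost 291
Among all 4 size-1 choices, {D} is lowest.

Choose D only; total service cost 198.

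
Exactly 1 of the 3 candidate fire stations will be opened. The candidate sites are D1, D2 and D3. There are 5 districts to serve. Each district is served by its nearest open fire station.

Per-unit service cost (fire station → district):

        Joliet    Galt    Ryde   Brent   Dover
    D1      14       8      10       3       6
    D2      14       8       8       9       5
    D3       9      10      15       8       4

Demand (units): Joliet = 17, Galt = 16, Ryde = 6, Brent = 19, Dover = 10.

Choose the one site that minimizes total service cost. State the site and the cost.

With exactly 1 open, each district uses its cheapest among the chosen.
{D1}: Joliet→D1 14·17=238, Galt→D1 8·16=128, Ryde→D1 10·6=60, Brent→D1 3·19=57, Dover→D1 6·10=60. Service cost 543.
{D3}: service cost 595
{D2}: service cost 635
Among all 3 size-1 choices, {D1} is lowest.

Choose D1 only; total service cost 543.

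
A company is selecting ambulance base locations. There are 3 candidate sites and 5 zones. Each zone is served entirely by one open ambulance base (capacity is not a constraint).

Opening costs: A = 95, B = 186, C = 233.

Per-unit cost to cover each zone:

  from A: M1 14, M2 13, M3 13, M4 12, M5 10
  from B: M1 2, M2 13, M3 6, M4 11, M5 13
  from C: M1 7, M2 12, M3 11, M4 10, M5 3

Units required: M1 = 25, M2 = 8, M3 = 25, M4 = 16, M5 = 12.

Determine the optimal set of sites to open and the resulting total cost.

Open B only; minimum total cost 822.

For any fixed open set, each zone goes to its cheapest open site; total = fixed + service.
{B}: M1→B 2·25=50, M2→B 13·8=104, M3→B 6·25=150, M4→B 11·16=176, M5→B 13·12=156. Service 636; fixed 186; total 822.
{A, B}: service 600 + fixed 281 = 881
{B, C}: service 492 + fixed 419 = 911
{A, B, C}: M1→B 2·25=50, M2→C 12·8=96, M3→B 6·25=150, M4→C 10·16=160, M5→C 3·12=36. Service 492; fixed 514; total 1006.
(All 7 nonempty subsets were checked; B only is lowest.)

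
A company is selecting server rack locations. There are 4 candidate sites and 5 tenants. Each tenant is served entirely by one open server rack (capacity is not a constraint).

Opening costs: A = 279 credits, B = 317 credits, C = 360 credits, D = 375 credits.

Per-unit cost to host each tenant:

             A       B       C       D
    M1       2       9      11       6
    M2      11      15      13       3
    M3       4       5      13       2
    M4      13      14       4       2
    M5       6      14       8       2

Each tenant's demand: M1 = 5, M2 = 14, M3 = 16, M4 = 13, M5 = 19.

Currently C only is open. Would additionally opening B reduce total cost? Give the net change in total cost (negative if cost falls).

Current service cost with {C}: 649.
Adding B: each tenant re-picks its cheapest; new service cost 511, saving 138.
Extra fixed cost: 317. Net change = 317 − 138 = 179.
(Totals: 1009 → 1188.)

No — net change +179 (cost rises by 179).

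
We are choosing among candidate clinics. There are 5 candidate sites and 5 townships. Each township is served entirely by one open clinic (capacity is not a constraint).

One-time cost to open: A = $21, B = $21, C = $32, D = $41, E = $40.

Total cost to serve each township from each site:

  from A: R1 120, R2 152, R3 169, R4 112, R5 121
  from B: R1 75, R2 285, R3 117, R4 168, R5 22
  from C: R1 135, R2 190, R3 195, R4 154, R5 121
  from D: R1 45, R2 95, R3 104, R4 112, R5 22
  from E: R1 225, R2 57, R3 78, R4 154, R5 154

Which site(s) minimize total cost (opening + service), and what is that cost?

For any fixed open set, each township goes to its cheapest open site; total = fixed + service.
{D, E}: R1→D 45, R2→E 57, R3→E 78, R4→D 112, R5→D 22. Service 314; fixed 81; total 395.
{A, D, E}: service 314 + fixed 102 = 416
{B, D, E}: service 314 + fixed 102 = 416
{A, B, C, D, E}: R1→D 45, R2→E 57, R3→E 78, R4→A 112, R5→B 22. Service 314; fixed 155; total 469.
No other subset beats 395.

Open D and E; minimum total cost 395.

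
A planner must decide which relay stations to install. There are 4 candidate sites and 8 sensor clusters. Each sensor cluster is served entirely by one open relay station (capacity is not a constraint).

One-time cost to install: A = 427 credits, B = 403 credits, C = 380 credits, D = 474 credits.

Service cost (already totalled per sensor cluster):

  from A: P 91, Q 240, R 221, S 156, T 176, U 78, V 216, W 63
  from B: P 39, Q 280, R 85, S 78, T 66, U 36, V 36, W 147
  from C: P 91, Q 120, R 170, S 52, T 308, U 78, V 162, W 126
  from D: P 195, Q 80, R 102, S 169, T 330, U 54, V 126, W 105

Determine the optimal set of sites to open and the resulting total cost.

For any fixed open set, each sensor cluster goes to its cheapest open site; total = fixed + service.
{B}: P→B 39, Q→B 280, R→B 85, S→B 78, T→B 66, U→B 36, V→B 36, W→B 147. Service 767; fixed 403; total 1170.
{B, C}: service 560 + fixed 783 = 1343
{B, D}: P→B 39, Q→D 80, R→B 85, S→B 78, T→B 66, U→B 36, V→B 36, W→D 105. Service 525; fixed 877; total 1402.
{A, B, C, D}: P→B 39, Q→D 80, R→B 85, S→C 52, T→B 66, U→B 36, V→B 36, W→A 63. Service 457; fixed 1684; total 2141.
(All 15 nonempty subsets were checked; B only is lowest.)

Open B only; minimum total cost 1170.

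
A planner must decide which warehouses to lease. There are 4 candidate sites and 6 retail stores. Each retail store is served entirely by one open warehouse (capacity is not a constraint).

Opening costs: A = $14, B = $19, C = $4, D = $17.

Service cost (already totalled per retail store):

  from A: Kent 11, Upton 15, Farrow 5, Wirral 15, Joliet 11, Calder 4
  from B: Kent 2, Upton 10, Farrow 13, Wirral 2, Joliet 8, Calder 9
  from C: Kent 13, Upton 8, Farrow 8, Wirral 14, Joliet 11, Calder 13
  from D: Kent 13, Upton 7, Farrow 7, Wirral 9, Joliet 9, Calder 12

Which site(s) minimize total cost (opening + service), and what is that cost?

For any fixed open set, each retail store goes to its cheapest open site; total = fixed + service.
{B, C}: Kent→B 2, Upton→C 8, Farrow→C 8, Wirral→B 2, Joliet→B 8, Calder→B 9. Service 37; fixed 23; total 60.
{B}: service 44 + fixed 19 = 63
{A, B}: service 31 + fixed 33 = 64
{A, B, C, D}: service 28 + fixed 54 = 82
No other subset beats 60.

Open B and C; minimum total cost 60.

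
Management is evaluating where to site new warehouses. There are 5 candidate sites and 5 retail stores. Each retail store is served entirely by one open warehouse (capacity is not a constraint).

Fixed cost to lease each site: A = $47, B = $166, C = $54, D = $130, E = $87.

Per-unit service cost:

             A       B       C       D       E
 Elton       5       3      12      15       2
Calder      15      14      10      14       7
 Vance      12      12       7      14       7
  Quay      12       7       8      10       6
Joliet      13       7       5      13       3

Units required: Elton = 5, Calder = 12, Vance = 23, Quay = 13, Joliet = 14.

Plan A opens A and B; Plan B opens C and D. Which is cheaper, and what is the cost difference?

Plan B is cheaper by 162.

Plan A: {A, B}: Elton→B 3·5=15, Calder→B 14·12=168, Vance→A 12·23=276, Quay→B 7·13=91, Joliet→B 7·14=98. Service 648; fixed 213; total 861.
Plan B: {C, D}: Elton→C 12·5=60, Calder→C 10·12=120, Vance→C 7·23=161, Quay→C 8·13=104, Joliet→C 5·14=70. Service 515; fixed 184; total 699.
Difference: |861 − 699| = 162.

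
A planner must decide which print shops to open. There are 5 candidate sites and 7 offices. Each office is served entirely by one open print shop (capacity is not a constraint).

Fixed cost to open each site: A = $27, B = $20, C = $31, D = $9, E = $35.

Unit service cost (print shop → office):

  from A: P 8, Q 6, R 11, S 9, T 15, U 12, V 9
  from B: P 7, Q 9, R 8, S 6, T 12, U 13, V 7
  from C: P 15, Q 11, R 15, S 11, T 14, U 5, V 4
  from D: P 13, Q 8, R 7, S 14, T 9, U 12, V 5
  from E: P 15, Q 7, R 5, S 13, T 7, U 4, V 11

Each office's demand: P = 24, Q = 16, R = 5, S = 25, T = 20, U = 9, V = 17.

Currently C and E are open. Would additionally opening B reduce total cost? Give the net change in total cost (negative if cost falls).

Current service cost with {C, E}: 1016.
Adding B: each office re-picks its cheapest; new service cost 699, saving 317.
Extra fixed cost: 20. Net change = 20 − 317 = -297.
(Totals: 1082 → 785.)

Yes — net change −297 (cost falls by 297).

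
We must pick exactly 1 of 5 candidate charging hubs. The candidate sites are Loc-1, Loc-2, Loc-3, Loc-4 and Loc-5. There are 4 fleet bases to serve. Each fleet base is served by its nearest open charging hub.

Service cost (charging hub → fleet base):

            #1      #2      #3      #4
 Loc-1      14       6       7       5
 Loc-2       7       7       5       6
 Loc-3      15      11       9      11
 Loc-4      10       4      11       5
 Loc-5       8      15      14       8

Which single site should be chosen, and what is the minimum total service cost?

With exactly 1 open, each fleet base uses its cheapest among the chosen.
{Loc-2}: #1→Loc-2 7, #2→Loc-2 7, #3→Loc-2 5, #4→Loc-2 6. Service cost 25.
{Loc-4}: service cost 30
{Loc-1}: service cost 32
Among all 5 size-1 choices, {Loc-2} is lowest.

Choose Loc-2 only; total service cost 25.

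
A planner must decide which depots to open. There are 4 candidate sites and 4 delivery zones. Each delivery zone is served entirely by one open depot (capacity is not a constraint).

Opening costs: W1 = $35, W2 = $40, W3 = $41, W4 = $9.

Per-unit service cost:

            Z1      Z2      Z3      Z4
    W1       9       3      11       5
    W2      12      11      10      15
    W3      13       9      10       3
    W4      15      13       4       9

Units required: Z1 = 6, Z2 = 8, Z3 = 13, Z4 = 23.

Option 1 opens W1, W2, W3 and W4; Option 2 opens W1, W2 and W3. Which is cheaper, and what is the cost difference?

Option 1: {W1, W2, W3, W4}: Z1→W1 9·6=54, Z2→W1 3·8=24, Z3→W4 4·13=52, Z4→W3 3·23=69. Service 199; fixed 125; total 324.
Option 2: {W1, W2, W3}: Z1→W1 9·6=54, Z2→W1 3·8=24, Z3→W2 10·13=130, Z4→W3 3·23=69. Service 277; fixed 116; total 393.
Difference: |324 − 393| = 69.

Option 1 is cheaper by 69.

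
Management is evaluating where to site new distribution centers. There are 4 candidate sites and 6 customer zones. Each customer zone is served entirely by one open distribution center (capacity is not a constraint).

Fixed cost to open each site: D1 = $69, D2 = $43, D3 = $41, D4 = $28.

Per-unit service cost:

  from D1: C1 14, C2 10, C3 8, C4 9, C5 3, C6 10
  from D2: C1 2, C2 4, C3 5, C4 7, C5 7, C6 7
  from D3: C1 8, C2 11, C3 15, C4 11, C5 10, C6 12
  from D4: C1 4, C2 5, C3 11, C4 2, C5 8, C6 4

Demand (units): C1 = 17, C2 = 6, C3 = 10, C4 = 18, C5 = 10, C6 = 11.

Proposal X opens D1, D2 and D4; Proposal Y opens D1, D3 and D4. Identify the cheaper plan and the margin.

Proposal X: {D1, D2, D4}: C1→D2 2·17=34, C2→D2 4·6=24, C3→D2 5·10=50, C4→D4 2·18=36, C5→D1 3·10=30, C6→D4 4·11=44. Service 218; fixed 140; total 358.
Proposal Y: {D1, D3, D4}: C1→D4 4·17=68, C2→D4 5·6=30, C3→D1 8·10=80, C4→D4 2·18=36, C5→D1 3·10=30, C6→D4 4·11=44. Service 288; fixed 138; total 426.
Difference: |358 − 426| = 68.

Proposal X is cheaper by 68.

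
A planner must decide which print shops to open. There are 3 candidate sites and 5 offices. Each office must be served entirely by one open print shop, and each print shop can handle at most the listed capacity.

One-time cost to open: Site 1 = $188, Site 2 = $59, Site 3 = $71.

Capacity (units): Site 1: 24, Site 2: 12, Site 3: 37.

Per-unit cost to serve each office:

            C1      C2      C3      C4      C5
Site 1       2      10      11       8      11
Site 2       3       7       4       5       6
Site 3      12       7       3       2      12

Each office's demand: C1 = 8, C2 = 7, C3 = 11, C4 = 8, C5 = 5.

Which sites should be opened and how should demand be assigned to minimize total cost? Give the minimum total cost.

Open {Site 2, Site 3}: C1→Site 2 3·8=24, C2→Site 3 7·7=49, C3→Site 3 3·11=33, C4→Site 3 2·8=16, C5→Site 3 12·5=60.
Loads: Site 2 carries 8/12, Site 3 carries 31/37. Service 182; fixed 130; total 312.
Next best feasible plan costs 354.

Minimum total cost: 312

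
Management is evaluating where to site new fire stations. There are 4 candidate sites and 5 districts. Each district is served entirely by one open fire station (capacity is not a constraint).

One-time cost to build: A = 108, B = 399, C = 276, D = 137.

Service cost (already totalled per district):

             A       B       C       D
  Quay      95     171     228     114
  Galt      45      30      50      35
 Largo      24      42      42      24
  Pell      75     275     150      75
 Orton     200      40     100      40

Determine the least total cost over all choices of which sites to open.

For any fixed open set, each district goes to its cheapest open site; total = fixed + service.
{D}: Quay→D 114, Galt→D 35, Largo→D 24, Pell→D 75, Orton→D 40. Service 288; fixed 137; total 425.
{A, D}: service 269 + fixed 245 = 514
{A}: Quay→A 95, Galt→A 45, Largo→A 24, Pell→A 75, Orton→A 200. Service 439; fixed 108; total 547.
{A, B, C, D}: Quay→A 95, Galt→B 30, Largo→A 24, Pell→A 75, Orton→B 40. Service 264; fixed 920; total 1184.
No other subset beats 425.

Minimum total cost: 425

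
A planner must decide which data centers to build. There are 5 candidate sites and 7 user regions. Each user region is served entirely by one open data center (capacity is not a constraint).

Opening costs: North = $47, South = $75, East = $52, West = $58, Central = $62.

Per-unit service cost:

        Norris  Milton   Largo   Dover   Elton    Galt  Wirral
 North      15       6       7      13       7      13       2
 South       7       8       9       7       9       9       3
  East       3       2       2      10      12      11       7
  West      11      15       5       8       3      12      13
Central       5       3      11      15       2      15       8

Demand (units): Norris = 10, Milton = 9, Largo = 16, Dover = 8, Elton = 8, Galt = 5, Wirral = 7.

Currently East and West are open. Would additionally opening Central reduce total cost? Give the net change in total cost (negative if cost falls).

No — net change +54 (cost rises by 54).

Current service cost with {East, West}: 272.
Adding Central: each user region re-picks its cheapest; new service cost 264, saving 8.
Extra fixed cost: 62. Net change = 62 − 8 = 54.
(Totals: 382 → 436.)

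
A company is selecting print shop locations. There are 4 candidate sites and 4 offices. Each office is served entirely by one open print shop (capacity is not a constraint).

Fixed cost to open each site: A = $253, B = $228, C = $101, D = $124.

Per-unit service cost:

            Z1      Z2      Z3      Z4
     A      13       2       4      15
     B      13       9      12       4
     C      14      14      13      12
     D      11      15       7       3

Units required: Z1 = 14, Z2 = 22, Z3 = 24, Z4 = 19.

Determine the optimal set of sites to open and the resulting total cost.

Open A and D; minimum total cost 728.

For any fixed open set, each office goes to its cheapest open site; total = fixed + service.
{A, D}: Z1→D 11·14=154, Z2→A 2·22=44, Z3→A 4·24=96, Z4→D 3·19=57. Service 351; fixed 377; total 728.
{A, C, D}: Z1→D 11·14=154, Z2→A 2·22=44, Z3→A 4·24=96, Z4→D 3·19=57. Service 351; fixed 478; total 829.
{D}: Z1→D 11·14=154, Z2→D 15·22=330, Z3→D 7·24=168, Z4→D 3·19=57. Service 709; fixed 124; total 833.
{A, B, C, D}: Z1→D 11·14=154, Z2→A 2·22=44, Z3→A 4·24=96, Z4→D 3·19=57. Service 351; fixed 706; total 1057.
No other subset beats 728.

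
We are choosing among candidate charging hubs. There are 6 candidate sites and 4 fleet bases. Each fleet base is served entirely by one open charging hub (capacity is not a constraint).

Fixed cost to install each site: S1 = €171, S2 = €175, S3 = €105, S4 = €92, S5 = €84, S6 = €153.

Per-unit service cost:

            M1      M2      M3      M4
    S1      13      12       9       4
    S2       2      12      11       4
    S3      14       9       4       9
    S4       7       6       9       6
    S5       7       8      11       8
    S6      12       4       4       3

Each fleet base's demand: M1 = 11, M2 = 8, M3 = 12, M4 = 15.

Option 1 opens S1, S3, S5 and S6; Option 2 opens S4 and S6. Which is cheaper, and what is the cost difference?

Option 2 is cheaper by 268.

Option 1: {S1, S3, S5, S6}: M1→S5 7·11=77, M2→S6 4·8=32, M3→S3 4·12=48, M4→S6 3·15=45. Service 202; fixed 513; total 715.
Option 2: {S4, S6}: M1→S4 7·11=77, M2→S6 4·8=32, M3→S6 4·12=48, M4→S6 3·15=45. Service 202; fixed 245; total 447.
Difference: |715 − 447| = 268.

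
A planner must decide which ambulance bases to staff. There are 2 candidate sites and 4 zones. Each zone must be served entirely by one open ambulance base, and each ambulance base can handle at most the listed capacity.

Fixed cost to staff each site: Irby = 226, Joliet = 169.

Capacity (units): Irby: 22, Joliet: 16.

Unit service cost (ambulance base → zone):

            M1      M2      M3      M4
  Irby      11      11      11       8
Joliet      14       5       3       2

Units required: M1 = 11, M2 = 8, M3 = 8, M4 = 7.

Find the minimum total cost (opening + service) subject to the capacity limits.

Open {Irby, Joliet}: M1→Irby 11·11=121, M2→Joliet 5·8=40, M3→Joliet 3·8=24, M4→Irby 8·7=56.
Loads: Irby carries 18/22, Joliet carries 16/16. Service 241; fixed 395; total 636.
Next best feasible plan costs 642.

Minimum total cost: 636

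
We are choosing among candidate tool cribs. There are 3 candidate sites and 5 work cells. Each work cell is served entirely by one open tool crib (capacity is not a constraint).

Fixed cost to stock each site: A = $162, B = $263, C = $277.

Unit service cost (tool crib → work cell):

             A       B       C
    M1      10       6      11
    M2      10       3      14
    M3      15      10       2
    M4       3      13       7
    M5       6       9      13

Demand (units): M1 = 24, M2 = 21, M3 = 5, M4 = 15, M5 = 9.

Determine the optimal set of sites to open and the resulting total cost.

Open A and B; minimum total cost 781.

For any fixed open set, each work cell goes to its cheapest open site; total = fixed + service.
{A, B}: M1→B 6·24=144, M2→B 3·21=63, M3→B 10·5=50, M4→A 3·15=45, M5→A 6·9=54. Service 356; fixed 425; total 781.
{A}: service 624 + fixed 162 = 786
{B}: service 533 + fixed 263 = 796
{A, B, C}: M1→B 6·24=144, M2→B 3·21=63, M3→C 2·5=10, M4→A 3·15=45, M5→A 6·9=54. Service 316; fixed 702; total 1018.
(All 7 nonempty subsets were checked; A and B is lowest.)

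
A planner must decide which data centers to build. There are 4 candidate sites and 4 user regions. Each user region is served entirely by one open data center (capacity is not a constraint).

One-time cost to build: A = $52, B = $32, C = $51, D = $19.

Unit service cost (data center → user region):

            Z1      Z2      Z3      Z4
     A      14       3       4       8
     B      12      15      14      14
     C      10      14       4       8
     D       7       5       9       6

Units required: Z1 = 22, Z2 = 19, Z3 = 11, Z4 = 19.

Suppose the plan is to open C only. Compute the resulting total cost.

Total cost: 733

Each user region is assigned to its cheapest site among the open ones.
{C}: Z1→C 10·22=220, Z2→C 14·19=266, Z3→C 4·11=44, Z4→C 8·19=152. Service 682; fixed 51; total 733.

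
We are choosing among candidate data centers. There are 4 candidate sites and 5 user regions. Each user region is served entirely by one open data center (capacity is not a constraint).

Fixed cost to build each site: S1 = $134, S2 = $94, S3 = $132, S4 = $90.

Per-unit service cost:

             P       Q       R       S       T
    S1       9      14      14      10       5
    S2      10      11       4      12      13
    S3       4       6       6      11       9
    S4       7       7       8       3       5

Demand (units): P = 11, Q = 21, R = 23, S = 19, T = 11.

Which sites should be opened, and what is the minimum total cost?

Open S4 only; minimum total cost 610.

For any fixed open set, each user region goes to its cheapest open site; total = fixed + service.
{S4}: P→S4 7·11=77, Q→S4 7·21=147, R→S4 8·23=184, S→S4 3·19=57, T→S4 5·11=55. Service 520; fixed 90; total 610.
{S2, S4}: P→S4 7·11=77, Q→S4 7·21=147, R→S2 4·23=92, S→S4 3·19=57, T→S4 5·11=55. Service 428; fixed 184; total 612.
{S3, S4}: service 420 + fixed 222 = 642
{S1, S2, S3, S4}: service 374 + fixed 450 = 824
No other subset beats 610.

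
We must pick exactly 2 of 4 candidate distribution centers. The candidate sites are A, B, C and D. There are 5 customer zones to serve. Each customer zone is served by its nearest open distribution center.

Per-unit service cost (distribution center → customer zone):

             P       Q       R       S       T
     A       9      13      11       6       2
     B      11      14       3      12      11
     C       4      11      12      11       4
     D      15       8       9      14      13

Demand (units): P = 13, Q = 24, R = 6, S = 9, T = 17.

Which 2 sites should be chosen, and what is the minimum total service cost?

Choose A and D; total service cost 451.

With exactly 2 open, each customer zone uses its cheapest among the chosen.
{A, D}: P→A 9·13=117, Q→D 8·24=192, R→D 9·6=54, S→A 6·9=54, T→A 2·17=34. Service cost 451.
{C, D}: service cost 465
{A, C}: service cost 470
Among all 6 size-2 choices, {A, D} is lowest.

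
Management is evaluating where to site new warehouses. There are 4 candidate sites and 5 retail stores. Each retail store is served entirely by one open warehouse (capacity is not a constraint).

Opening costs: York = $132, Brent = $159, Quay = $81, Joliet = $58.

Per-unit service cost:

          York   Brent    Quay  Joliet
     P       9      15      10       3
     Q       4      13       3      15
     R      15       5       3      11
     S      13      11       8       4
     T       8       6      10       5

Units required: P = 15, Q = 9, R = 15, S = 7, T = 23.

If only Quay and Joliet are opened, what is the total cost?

Total cost: 399

Each retail store is assigned to its cheapest site among the open ones.
{Quay, Joliet}: P→Joliet 3·15=45, Q→Quay 3·9=27, R→Quay 3·15=45, S→Joliet 4·7=28, T→Joliet 5·23=115. Service 260; fixed 139; total 399.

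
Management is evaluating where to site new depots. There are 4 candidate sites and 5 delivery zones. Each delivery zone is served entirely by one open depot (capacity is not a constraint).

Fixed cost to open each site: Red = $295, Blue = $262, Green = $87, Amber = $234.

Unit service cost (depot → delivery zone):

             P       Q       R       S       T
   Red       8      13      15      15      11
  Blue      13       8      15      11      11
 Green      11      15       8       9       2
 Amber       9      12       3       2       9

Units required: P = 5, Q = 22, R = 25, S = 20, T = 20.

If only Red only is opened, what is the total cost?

Total cost: 1516

Each delivery zone is assigned to its cheapest site among the open ones.
{Red}: P→Red 8·5=40, Q→Red 13·22=286, R→Red 15·25=375, S→Red 15·20=300, T→Red 11·20=220. Service 1221; fixed 295; total 1516.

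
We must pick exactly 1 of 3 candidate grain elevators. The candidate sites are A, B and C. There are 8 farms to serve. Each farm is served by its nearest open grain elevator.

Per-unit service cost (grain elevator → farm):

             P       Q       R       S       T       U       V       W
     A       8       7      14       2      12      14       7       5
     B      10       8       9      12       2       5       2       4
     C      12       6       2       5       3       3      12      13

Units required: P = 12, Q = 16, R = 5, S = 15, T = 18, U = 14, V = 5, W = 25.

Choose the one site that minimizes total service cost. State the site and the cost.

With exactly 1 open, each farm uses its cheapest among the chosen.
{B}: P→B 10·12=120, Q→B 8·16=128, R→B 9·5=45, S→B 12·15=180, T→B 2·18=36, U→B 5·14=70, V→B 2·5=10, W→B 4·25=100. Service cost 689.
{C}: service cost 806
{A}: service cost 880
Among all 3 size-1 choices, {B} is lowest.

Choose B only; total service cost 689.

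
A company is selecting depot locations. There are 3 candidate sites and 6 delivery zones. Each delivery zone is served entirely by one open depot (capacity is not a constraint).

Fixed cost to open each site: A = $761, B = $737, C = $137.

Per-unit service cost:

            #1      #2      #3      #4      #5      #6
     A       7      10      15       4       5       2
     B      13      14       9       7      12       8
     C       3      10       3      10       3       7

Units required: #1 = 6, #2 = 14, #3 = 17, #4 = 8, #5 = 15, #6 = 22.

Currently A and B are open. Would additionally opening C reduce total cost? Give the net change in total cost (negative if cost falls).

Yes — net change −19 (cost falls by 19).

Current service cost with {A, B}: 486.
Adding C: each delivery zone re-picks its cheapest; new service cost 330, saving 156.
Extra fixed cost: 137. Net change = 137 − 156 = -19.
(Totals: 1984 → 1965.)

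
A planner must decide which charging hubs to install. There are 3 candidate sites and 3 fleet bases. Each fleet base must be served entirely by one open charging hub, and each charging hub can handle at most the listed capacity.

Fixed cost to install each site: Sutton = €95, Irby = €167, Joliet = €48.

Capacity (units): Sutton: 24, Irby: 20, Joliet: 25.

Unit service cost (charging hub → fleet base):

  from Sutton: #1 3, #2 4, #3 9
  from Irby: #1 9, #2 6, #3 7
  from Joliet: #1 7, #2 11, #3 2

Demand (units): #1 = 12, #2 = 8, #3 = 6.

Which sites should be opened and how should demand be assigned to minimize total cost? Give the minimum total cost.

Open {Sutton, Joliet}: #1→Sutton 3·12=36, #2→Sutton 4·8=32, #3→Joliet 2·6=12.
Loads: Sutton carries 20/24, Joliet carries 6/25. Service 80; fixed 143; total 223.
Next best feasible plan costs 271.

Minimum total cost: 223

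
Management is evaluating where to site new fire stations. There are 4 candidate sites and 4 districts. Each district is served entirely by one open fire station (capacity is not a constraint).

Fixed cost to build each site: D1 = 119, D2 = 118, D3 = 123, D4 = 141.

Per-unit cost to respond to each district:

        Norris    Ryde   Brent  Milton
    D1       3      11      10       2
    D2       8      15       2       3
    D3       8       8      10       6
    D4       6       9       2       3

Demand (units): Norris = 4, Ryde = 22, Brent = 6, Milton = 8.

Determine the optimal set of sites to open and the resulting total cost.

Open D4 only; minimum total cost 399.

For any fixed open set, each district goes to its cheapest open site; total = fixed + service.
{D4}: Norris→D4 6·4=24, Ryde→D4 9·22=198, Brent→D4 2·6=12, Milton→D4 3·8=24. Service 258; fixed 141; total 399.
{D3}: service 316 + fixed 123 = 439
{D1}: Norris→D1 3·4=12, Ryde→D1 11·22=242, Brent→D1 10·6=60, Milton→D1 2·8=16. Service 330; fixed 119; total 449.
{D1, D2, D3, D4}: Norris→D1 3·4=12, Ryde→D3 8·22=176, Brent→D2 2·6=12, Milton→D1 2·8=16. Service 216; fixed 501; total 717.
(All 15 nonempty subsets were checked; D4 only is lowest.)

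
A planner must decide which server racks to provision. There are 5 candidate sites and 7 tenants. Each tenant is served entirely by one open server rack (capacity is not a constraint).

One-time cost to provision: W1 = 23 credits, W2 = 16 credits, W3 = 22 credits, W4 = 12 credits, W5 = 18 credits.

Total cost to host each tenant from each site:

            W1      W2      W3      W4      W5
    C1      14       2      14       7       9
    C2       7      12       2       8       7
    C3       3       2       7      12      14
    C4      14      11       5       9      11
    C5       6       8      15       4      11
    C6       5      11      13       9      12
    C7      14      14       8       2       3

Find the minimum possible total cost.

For any fixed open set, each tenant goes to its cheapest open site; total = fixed + service.
{W4}: C1→W4 7, C2→W4 8, C3→W4 12, C4→W4 9, C5→W4 4, C6→W4 9, C7→W4 2. Service 51; fixed 12; total 63.
{W2, W4}: service 36 + fixed 28 = 64
{W3, W4}: service 36 + fixed 34 = 70
{W1, W2, W3, W4, W5}: service 22 + fixed 91 = 113
No other subset beats 63.

Minimum total cost: 63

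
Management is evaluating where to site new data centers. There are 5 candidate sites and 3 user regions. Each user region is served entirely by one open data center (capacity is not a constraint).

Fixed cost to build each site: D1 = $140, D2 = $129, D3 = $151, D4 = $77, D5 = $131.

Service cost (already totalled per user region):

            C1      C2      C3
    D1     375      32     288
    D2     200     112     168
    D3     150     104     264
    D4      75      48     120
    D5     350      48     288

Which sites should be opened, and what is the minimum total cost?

Open D4 only; minimum total cost 320.

For any fixed open set, each user region goes to its cheapest open site; total = fixed + service.
{D4}: C1→D4 75, C2→D4 48, C3→D4 120. Service 243; fixed 77; total 320.
{D1, D4}: C1→D4 75, C2→D1 32, C3→D4 120. Service 227; fixed 217; total 444.
{D2, D4}: service 243 + fixed 206 = 449
{D1, D2, D3, D4, D5}: service 227 + fixed 628 = 855
No other subset beats 320.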